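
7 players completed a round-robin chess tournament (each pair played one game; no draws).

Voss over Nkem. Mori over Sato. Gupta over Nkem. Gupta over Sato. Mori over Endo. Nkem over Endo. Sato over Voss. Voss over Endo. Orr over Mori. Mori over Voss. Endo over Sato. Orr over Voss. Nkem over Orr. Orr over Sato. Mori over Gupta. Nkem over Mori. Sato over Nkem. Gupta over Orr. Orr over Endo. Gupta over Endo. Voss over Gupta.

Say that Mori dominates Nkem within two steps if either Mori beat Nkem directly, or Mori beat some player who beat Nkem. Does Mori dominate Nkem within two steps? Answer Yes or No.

Yes

Mori did not beat Nkem directly.
Mori beat Voss, Endo, Gupta, Sato. Of those, Voss beat Nkem.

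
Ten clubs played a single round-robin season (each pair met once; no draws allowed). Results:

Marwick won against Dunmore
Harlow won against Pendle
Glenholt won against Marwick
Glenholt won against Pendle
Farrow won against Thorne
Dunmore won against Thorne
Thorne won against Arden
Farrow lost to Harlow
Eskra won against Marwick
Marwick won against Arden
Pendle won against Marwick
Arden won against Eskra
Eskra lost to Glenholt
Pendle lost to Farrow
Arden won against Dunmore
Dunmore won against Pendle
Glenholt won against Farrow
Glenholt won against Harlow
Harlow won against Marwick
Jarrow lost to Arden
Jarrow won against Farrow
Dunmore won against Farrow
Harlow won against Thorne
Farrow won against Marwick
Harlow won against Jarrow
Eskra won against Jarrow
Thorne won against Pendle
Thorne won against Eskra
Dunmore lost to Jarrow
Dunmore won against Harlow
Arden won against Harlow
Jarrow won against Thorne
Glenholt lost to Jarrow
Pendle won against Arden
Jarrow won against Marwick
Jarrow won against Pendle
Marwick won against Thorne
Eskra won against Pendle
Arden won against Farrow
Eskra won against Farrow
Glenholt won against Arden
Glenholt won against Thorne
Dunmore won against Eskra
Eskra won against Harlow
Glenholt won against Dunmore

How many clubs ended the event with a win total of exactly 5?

4

Win totals: Marwick 3, Harlow 5, Farrow 3, Thorne 3, Pendle 2, Jarrow 6, Glenholt 8, Dunmore 5, Arden 5, Eskra 5.
Exactly 5: Harlow, Dunmore, Arden, Eskra — 4 clubs.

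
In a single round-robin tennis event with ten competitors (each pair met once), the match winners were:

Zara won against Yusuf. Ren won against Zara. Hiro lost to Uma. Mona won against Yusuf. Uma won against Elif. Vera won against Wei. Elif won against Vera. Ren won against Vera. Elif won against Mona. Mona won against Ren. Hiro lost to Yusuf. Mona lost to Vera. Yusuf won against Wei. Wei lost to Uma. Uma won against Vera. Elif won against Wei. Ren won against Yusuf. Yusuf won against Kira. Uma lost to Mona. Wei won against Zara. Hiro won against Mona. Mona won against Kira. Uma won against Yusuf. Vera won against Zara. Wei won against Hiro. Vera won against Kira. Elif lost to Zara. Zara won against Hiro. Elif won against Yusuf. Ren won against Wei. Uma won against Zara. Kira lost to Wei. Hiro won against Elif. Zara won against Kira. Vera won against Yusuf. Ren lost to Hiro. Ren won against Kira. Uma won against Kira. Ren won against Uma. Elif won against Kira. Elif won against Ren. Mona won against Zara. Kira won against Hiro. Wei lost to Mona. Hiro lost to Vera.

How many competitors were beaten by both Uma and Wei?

3

Uma beat: Yusuf, Zara, Wei, Vera, Elif, Kira, Hiro.
Wei beat: Zara, Kira, Hiro.
Both beat: Zara, Kira, Hiro — 3.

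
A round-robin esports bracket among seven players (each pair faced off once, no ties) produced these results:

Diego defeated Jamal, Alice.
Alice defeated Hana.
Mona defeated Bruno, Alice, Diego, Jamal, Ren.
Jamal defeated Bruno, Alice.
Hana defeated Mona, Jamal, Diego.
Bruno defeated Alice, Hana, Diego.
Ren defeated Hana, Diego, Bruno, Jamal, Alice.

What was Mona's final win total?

5

Mona's results: beat Bruno, Jamal, Ren, Diego, Alice; lost to Hana.
That is 5 wins.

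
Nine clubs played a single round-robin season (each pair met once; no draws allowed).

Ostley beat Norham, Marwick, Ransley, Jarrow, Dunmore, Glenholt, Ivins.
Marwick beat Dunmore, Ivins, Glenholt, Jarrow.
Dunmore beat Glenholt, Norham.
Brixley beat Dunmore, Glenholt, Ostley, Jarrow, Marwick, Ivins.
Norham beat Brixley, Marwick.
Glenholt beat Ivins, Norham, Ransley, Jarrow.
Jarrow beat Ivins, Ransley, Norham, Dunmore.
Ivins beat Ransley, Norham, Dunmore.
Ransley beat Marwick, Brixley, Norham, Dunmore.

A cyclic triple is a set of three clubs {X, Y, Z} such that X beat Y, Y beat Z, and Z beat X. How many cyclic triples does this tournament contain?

19

Win totals: Dunmore 2, Ransley 4, Brixley 6, Jarrow 4, Glenholt 4, Norham 2, Marwick 4, Ivins 3, Ostley 7.
A club with w wins dominates both others in C(w,2) triples; summing gives 1 + 6 + 15 + 6 + 6 + 1 + 6 + 3 + 21 = 65 transitive triples.
Total triples C(9,3) = 84, so cyclic triples = 84 − 65 = 19.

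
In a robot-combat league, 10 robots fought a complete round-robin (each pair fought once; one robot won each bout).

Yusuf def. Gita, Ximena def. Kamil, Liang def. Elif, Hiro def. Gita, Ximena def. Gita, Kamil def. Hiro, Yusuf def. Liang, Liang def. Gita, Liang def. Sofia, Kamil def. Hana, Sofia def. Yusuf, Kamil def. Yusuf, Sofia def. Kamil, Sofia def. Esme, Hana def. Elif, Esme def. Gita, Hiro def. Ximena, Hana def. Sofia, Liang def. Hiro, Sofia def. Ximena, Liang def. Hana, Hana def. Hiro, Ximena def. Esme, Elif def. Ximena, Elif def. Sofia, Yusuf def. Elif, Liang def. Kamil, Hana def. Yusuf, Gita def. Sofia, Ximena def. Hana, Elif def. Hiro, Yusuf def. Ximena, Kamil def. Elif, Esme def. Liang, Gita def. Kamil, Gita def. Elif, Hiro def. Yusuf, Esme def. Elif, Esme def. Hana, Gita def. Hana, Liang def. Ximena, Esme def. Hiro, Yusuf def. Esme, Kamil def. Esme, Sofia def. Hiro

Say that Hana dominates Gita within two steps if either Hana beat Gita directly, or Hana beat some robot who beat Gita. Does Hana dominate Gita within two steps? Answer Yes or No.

Yes

Hana did not beat Gita directly.
Hana beat Elif, Yusuf, Sofia, Hiro. Of those, Yusuf beat Gita.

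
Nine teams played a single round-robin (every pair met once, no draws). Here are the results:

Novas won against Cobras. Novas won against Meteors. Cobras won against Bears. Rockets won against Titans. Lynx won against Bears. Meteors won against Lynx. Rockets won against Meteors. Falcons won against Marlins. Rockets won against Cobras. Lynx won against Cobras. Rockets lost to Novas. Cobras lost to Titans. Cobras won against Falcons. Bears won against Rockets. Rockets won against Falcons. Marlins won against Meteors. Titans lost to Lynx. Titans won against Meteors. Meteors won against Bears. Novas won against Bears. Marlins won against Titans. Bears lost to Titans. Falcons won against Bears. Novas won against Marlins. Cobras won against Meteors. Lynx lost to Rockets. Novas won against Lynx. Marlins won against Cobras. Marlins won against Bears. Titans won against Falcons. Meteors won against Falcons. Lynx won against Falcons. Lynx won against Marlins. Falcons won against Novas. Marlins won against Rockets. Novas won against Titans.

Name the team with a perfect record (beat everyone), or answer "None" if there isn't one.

None

Highest win total is Novas with 7 (out of 8 possible).
Novas lost to Falcons, so no team went undefeated.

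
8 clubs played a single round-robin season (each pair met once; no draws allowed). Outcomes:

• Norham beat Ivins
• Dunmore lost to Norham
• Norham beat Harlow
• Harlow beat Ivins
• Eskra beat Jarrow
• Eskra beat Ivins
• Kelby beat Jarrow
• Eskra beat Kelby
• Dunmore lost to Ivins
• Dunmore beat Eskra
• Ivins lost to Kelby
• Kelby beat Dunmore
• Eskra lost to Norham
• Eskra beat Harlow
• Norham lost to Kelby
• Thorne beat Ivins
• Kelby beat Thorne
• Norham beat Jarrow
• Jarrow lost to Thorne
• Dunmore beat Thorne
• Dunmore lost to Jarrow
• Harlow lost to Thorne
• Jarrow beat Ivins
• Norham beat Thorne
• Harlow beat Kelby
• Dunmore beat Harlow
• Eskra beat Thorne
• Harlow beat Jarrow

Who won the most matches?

Win totals: Jarrow 2, Dunmore 3, Norham 6, Harlow 3, Eskra 5, Kelby 5, Thorne 3, Ivins 1.
Norham leads with 6 wins (next highest: 5).

Norham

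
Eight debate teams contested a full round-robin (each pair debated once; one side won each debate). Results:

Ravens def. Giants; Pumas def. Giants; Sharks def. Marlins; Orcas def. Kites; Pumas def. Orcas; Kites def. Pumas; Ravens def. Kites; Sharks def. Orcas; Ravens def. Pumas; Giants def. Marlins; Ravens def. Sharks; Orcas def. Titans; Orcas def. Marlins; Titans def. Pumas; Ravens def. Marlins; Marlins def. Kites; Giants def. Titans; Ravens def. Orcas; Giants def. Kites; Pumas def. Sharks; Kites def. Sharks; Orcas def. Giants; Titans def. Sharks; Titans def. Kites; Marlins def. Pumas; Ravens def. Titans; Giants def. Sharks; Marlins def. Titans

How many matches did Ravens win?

7

Ravens' results: beat Marlins, Sharks, Orcas, Titans, Giants, Pumas, Kites; lost to no one.
That is 7 wins.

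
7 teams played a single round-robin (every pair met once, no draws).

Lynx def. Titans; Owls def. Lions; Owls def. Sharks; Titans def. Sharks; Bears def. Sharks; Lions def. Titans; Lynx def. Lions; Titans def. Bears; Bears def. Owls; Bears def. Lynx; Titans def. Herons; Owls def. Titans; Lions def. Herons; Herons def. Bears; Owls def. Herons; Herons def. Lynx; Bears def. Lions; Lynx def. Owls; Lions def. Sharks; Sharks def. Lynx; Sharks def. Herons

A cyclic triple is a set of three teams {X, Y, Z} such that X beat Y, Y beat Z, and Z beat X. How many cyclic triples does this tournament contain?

12

Win totals: Titans 3, Sharks 2, Lynx 3, Owls 4, Bears 4, Herons 2, Lions 3.
A team with w wins dominates both others in C(w,2) triples; summing gives 3 + 1 + 3 + 6 + 6 + 1 + 3 = 23 transitive triples.
Total triples C(7,3) = 35, so cyclic triples = 35 − 23 = 12.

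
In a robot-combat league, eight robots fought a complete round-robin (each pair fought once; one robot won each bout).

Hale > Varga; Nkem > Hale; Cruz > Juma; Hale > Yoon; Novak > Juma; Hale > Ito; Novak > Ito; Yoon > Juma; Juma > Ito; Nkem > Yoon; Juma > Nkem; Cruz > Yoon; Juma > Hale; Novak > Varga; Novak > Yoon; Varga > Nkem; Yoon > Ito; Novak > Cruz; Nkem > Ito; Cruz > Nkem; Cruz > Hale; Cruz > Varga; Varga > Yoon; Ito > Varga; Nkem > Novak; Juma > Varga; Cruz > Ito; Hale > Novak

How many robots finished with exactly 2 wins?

2

Win totals: Hale 4, Varga 2, Novak 5, Ito 1, Yoon 2, Juma 4, Cruz 6, Nkem 4.
Exactly 2: Varga, Yoon — 2 robots.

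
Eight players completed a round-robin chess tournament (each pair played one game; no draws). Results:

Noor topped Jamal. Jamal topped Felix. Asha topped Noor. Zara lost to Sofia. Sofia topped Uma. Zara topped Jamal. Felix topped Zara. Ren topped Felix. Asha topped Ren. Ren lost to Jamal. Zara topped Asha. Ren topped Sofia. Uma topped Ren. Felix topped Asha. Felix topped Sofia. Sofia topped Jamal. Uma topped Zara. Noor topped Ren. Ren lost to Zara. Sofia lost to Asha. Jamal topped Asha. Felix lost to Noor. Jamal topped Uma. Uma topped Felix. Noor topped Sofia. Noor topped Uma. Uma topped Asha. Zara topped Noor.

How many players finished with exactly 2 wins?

1

Win totals: Asha 3, Felix 3, Uma 4, Jamal 4, Sofia 3, Noor 5, Ren 2, Zara 4.
Exactly 2: Ren — 1 player.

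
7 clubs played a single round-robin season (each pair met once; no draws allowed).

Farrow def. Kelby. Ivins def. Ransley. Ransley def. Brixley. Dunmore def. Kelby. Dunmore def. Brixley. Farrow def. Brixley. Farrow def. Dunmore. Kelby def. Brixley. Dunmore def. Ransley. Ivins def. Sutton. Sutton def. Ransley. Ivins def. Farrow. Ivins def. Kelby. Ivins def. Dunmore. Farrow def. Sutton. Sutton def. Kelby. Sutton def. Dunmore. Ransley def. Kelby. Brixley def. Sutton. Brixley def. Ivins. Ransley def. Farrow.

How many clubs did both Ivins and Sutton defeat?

Ivins beat: Kelby, Sutton, Ransley, Dunmore, Farrow.
Sutton beat: Kelby, Ransley, Dunmore.
Both beat: Kelby, Ransley, Dunmore — 3.

3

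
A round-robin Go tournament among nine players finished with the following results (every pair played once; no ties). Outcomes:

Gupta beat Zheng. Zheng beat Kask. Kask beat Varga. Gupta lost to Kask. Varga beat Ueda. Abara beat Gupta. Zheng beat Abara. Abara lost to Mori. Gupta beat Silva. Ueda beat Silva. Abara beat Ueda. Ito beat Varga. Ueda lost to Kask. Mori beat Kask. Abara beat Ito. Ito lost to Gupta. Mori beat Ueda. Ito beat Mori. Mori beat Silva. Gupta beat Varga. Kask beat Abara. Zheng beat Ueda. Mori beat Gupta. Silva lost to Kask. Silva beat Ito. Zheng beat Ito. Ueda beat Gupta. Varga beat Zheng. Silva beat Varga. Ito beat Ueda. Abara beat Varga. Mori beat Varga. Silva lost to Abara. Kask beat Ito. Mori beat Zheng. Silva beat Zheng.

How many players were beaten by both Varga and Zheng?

Varga beat: Ueda, Zheng.
Zheng beat: Ueda, Kask, Ito, Abara.
Both beat: Ueda — 1.

1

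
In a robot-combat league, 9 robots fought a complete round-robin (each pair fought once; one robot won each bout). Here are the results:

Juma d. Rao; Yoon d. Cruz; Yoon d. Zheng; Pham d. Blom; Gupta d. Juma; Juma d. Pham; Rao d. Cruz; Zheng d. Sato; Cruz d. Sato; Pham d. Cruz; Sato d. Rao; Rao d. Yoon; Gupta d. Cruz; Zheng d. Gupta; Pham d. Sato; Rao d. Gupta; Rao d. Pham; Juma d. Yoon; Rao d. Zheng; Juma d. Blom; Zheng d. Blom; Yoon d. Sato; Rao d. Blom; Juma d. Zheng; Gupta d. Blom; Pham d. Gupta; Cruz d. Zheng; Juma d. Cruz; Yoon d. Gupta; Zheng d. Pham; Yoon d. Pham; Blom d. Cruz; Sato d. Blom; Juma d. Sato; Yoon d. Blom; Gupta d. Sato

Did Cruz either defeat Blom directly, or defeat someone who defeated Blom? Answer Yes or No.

Yes

Cruz did not beat Blom directly.
Cruz beat Sato, Zheng. Of those, Sato beat Blom.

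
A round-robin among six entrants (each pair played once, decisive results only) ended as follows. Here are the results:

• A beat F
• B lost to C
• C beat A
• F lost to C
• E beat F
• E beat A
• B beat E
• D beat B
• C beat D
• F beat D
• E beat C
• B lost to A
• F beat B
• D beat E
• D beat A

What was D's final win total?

D's results: beat A, B, E; lost to C, F.
That is 3 wins.

3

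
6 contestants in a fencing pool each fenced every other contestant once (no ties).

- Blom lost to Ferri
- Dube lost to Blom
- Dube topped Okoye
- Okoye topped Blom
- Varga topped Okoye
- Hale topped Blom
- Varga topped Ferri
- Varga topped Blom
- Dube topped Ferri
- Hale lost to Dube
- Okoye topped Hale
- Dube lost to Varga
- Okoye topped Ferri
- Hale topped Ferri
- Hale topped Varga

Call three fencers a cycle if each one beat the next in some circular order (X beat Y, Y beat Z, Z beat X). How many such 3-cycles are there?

Win totals: Varga 4, Hale 3, Blom 1, Ferri 1, Okoye 3, Dube 3.
A fencer with w wins dominates both others in C(w,2) triples; summing gives 6 + 3 + 0 + 0 + 3 + 3 = 15 transitive triples.
Total triples C(6,3) = 20, so cyclic triples = 20 − 15 = 5.

5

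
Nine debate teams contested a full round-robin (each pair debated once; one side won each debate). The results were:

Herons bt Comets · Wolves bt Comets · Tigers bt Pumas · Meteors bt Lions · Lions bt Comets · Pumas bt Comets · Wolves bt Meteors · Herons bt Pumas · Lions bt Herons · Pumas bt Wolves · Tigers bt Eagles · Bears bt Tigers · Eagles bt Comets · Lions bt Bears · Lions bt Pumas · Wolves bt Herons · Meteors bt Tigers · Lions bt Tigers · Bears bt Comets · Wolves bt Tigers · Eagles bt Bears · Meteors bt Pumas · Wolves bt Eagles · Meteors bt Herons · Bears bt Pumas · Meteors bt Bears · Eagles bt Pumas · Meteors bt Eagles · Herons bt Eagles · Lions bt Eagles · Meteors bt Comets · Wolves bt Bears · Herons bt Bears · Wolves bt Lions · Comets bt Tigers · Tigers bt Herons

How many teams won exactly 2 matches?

Win totals: Wolves 7, Tigers 3, Bears 3, Lions 6, Eagles 3, Comets 1, Meteors 7, Herons 4, Pumas 2.
Exactly 2: Pumas — 1 team.

1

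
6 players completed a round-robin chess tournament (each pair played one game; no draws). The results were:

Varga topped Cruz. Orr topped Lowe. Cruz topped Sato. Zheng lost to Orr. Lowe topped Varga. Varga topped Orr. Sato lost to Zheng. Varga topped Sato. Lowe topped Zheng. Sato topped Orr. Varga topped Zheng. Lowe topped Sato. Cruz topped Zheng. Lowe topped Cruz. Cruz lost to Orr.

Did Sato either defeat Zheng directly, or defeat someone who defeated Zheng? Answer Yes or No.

Sato did not beat Zheng directly.
Sato beat Orr. Of those, Orr beat Zheng.

Yes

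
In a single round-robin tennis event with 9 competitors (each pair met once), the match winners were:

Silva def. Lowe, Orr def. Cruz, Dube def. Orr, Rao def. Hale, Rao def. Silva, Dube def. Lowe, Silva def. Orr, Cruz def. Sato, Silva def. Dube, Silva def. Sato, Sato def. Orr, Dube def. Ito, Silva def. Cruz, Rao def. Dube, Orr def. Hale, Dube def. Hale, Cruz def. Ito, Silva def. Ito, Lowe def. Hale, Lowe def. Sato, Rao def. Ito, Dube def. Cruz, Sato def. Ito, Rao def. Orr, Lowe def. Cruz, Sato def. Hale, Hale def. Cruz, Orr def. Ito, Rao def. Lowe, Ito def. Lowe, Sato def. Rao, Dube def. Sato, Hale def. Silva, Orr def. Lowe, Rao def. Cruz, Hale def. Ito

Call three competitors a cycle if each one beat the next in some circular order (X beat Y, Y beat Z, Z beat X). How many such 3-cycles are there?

Win totals: Sato 4, Cruz 2, Dube 6, Silva 6, Rao 7, Ito 1, Orr 4, Lowe 3, Hale 3.
A competitor with w wins dominates both others in C(w,2) triples; summing gives 6 + 1 + 15 + 15 + 21 + 0 + 6 + 3 + 3 = 70 transitive triples.
Total triples C(9,3) = 84, so cyclic triples = 84 − 70 = 14.

14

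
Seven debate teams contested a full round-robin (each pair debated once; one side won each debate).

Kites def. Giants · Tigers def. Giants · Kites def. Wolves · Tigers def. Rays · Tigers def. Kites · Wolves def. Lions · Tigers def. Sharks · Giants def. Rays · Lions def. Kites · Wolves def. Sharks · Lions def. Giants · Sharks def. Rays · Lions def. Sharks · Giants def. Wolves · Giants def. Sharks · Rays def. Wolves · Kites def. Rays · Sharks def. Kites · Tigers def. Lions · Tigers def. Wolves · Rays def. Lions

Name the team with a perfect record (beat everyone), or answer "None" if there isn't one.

Tigers has 6 wins out of 6 opponents — a perfect record.

Tigers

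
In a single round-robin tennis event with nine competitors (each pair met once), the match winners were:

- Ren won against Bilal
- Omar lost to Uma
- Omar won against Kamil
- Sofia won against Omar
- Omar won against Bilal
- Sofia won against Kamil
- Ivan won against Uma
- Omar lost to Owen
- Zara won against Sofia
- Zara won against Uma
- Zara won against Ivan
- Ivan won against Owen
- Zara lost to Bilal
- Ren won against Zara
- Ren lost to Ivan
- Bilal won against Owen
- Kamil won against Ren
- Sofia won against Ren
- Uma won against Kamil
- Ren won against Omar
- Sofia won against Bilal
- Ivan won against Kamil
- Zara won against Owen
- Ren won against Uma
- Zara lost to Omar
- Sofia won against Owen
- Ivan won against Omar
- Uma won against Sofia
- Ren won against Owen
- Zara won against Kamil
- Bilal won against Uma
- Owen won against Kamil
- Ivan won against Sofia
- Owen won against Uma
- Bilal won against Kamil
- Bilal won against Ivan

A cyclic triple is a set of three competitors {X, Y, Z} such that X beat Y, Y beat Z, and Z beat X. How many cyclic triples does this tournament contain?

20

Win totals: Zara 5, Omar 3, Uma 3, Sofia 5, Ivan 6, Kamil 1, Owen 3, Ren 5, Bilal 5.
A competitor with w wins dominates both others in C(w,2) triples; summing gives 10 + 3 + 3 + 10 + 15 + 0 + 3 + 10 + 10 = 64 transitive triples.
Total triples C(9,3) = 84, so cyclic triples = 84 − 64 = 20.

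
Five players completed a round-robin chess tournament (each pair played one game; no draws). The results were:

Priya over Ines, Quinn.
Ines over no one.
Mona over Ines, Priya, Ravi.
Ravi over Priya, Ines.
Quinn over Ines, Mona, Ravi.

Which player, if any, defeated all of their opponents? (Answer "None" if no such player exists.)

Highest win total is Quinn with 3 (out of 4 possible).
Quinn lost to Priya, so no player went undefeated.

None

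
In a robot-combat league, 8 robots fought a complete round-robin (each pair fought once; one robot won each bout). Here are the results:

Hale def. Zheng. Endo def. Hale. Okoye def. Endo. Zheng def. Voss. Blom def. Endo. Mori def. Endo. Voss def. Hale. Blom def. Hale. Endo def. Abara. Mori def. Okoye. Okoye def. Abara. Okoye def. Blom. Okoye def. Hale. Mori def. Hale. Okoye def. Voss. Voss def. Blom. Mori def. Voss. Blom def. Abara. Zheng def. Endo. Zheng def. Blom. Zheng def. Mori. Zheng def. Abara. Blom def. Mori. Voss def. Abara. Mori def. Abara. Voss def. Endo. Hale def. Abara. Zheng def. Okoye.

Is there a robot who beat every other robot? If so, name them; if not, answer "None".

None

Highest win total is Zheng with 6 (out of 7 possible).
Zheng lost to Hale, so no robot went undefeated.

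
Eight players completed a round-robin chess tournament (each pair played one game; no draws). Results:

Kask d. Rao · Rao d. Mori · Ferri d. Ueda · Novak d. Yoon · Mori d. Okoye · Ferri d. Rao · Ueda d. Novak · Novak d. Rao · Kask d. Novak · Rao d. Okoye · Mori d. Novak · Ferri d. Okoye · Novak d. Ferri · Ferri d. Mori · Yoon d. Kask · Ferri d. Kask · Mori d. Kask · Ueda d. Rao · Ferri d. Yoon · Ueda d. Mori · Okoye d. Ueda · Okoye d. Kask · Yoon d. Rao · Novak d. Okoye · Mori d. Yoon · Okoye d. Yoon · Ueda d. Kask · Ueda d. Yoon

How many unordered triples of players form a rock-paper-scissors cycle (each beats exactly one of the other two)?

13

Win totals: Mori 4, Kask 2, Ferri 6, Yoon 2, Okoye 3, Rao 2, Ueda 5, Novak 4.
A player with w wins dominates both others in C(w,2) triples; summing gives 6 + 1 + 15 + 1 + 3 + 1 + 10 + 6 = 43 transitive triples.
Total triples C(8,3) = 56, so cyclic triples = 56 − 43 = 13.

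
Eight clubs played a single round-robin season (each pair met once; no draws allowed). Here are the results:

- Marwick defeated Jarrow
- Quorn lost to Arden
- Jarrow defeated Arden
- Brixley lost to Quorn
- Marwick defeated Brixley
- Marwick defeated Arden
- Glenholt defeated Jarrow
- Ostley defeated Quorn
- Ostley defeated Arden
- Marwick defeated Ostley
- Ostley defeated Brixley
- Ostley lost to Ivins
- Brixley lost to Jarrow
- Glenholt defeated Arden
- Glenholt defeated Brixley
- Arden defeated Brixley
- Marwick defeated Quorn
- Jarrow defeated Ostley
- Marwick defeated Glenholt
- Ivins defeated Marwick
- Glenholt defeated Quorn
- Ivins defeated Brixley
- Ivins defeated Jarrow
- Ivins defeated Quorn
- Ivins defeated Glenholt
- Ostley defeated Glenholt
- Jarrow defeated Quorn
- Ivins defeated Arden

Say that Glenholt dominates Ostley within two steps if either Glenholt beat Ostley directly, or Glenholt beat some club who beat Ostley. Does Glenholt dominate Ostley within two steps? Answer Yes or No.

Glenholt did not beat Ostley directly.
Glenholt beat Quorn, Brixley, Arden, Jarrow. Of those, Jarrow beat Ostley.

Yes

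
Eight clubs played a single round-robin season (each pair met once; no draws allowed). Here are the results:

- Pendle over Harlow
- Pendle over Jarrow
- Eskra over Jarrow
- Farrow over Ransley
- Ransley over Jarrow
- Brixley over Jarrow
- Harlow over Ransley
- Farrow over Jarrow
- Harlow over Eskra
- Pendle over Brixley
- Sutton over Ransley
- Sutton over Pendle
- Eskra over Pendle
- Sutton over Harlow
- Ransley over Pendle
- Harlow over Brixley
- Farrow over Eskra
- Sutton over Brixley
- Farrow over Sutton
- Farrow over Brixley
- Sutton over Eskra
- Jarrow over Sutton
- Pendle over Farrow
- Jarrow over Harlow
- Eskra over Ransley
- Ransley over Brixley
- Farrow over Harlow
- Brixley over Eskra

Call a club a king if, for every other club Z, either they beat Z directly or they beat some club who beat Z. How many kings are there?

5

Sutton reaches everyone (king).
Harlow cannot reach Sutton, Farrow in two steps.
Brixley cannot reach Farrow in two steps.
Pendle reaches everyone (king).
Ransley reaches everyone (king).
Farrow reaches everyone (king).
Eskra reaches everyone (king).
Jarrow cannot reach Farrow in two steps.
Kings: Sutton, Pendle, Ransley, Farrow, Eskra — 5.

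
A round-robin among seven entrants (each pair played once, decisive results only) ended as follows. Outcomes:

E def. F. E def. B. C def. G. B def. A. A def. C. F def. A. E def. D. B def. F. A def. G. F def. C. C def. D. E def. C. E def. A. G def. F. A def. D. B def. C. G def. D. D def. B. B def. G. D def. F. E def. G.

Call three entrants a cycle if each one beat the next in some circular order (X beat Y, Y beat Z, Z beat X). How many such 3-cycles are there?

7

Win totals: A 3, B 4, C 2, D 2, E 6, F 2, G 2.
An entrant with w wins dominates both others in C(w,2) triples; summing gives 3 + 6 + 1 + 1 + 15 + 1 + 1 = 28 transitive triples.
Total triples C(7,3) = 35, so cyclic triples = 35 − 28 = 7.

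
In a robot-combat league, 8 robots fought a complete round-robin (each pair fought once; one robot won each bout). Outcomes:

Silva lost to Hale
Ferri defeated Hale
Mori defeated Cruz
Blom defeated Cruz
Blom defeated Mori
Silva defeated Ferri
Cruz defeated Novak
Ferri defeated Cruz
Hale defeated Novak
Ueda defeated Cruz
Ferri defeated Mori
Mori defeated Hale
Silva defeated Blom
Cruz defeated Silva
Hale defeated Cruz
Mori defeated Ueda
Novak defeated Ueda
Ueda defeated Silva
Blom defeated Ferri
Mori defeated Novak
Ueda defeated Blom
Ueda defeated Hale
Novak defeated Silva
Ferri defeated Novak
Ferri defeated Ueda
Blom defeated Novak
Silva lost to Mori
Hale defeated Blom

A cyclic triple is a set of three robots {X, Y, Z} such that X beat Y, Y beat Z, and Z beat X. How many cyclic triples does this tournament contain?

15

Win totals: Ueda 4, Ferri 5, Silva 2, Cruz 2, Hale 4, Mori 5, Novak 2, Blom 4.
A robot with w wins dominates both others in C(w,2) triples; summing gives 6 + 10 + 1 + 1 + 6 + 10 + 1 + 6 = 41 transitive triples.
Total triples C(8,3) = 56, so cyclic triples = 56 − 41 = 15.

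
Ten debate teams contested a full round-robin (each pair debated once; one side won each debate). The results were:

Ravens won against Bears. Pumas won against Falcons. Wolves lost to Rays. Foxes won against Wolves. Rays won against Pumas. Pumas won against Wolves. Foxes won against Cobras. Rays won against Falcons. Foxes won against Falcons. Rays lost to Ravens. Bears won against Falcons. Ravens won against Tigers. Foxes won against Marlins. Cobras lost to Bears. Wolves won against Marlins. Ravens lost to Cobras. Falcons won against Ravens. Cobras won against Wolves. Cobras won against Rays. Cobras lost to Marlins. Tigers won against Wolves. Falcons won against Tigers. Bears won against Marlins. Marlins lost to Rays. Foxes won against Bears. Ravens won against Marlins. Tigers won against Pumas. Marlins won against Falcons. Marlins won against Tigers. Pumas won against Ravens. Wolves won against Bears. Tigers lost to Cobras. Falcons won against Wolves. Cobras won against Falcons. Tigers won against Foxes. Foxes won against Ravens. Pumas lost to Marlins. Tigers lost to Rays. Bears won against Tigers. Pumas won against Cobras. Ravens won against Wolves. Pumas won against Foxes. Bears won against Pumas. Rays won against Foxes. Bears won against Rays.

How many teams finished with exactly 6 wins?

3

Win totals: Wolves 2, Foxes 6, Pumas 5, Bears 6, Falcons 3, Marlins 4, Ravens 5, Tigers 3, Cobras 5, Rays 6.
Exactly 6: Foxes, Bears, Rays — 3 teams.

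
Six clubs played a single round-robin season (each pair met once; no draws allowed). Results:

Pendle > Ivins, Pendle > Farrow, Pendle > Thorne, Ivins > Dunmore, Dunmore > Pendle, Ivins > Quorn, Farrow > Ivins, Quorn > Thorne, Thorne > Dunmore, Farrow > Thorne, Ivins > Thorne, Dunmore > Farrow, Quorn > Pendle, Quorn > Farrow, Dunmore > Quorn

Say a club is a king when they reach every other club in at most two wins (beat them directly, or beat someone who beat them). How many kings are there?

Farrow cannot reach Pendle in two steps.
Ivins reaches everyone (king).
Pendle reaches everyone (king).
Quorn reaches everyone (king).
Dunmore reaches everyone (king).
Thorne cannot reach Ivins in two steps.
Kings: Ivins, Pendle, Quorn, Dunmore — 4.

4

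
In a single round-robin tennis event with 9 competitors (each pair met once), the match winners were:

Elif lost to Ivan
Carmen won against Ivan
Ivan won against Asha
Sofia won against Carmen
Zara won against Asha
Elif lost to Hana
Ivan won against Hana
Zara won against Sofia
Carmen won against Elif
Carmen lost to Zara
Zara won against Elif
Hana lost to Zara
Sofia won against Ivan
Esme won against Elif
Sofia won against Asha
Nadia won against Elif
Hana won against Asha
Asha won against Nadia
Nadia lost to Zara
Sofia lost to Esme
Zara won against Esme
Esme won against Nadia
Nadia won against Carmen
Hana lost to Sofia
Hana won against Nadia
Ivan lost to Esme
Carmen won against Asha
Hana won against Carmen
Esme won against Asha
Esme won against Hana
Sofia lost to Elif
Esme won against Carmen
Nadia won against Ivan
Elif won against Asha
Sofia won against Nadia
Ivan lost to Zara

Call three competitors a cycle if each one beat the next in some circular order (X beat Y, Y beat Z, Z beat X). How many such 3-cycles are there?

Win totals: Nadia 3, Asha 1, Elif 2, Ivan 3, Hana 4, Sofia 5, Esme 7, Zara 8, Carmen 3.
A competitor with w wins dominates both others in C(w,2) triples; summing gives 3 + 0 + 1 + 3 + 6 + 10 + 21 + 28 + 3 = 75 transitive triples.
Total triples C(9,3) = 84, so cyclic triples = 84 − 75 = 9.

9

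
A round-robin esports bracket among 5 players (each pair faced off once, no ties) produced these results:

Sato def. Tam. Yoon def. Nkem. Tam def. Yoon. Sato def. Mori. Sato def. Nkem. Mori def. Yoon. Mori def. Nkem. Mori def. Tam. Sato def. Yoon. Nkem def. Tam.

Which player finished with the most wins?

Sato

Win totals: Yoon 1, Mori 3, Tam 1, Nkem 1, Sato 4.
Sato leads with 4 wins (next highest: 3).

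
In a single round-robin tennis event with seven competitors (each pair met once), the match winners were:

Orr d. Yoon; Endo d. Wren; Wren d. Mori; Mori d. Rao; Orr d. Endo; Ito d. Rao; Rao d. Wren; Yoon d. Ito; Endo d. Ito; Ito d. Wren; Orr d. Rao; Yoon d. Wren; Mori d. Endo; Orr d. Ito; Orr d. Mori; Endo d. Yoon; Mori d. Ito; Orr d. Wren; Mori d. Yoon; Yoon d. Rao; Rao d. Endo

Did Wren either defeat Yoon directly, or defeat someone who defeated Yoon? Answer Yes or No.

Wren did not beat Yoon directly.
Wren beat Mori. Of those, Mori beat Yoon.

Yes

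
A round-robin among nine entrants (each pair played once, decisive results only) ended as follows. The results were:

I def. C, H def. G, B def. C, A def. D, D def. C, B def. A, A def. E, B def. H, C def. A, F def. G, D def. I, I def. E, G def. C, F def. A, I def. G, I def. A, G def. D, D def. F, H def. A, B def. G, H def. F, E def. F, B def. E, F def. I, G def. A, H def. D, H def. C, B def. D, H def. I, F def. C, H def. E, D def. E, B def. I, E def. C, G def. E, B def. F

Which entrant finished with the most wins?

Win totals: A 2, B 8, C 1, D 4, E 2, F 4, G 4, H 7, I 4.
B leads with 8 wins (next highest: 7).

B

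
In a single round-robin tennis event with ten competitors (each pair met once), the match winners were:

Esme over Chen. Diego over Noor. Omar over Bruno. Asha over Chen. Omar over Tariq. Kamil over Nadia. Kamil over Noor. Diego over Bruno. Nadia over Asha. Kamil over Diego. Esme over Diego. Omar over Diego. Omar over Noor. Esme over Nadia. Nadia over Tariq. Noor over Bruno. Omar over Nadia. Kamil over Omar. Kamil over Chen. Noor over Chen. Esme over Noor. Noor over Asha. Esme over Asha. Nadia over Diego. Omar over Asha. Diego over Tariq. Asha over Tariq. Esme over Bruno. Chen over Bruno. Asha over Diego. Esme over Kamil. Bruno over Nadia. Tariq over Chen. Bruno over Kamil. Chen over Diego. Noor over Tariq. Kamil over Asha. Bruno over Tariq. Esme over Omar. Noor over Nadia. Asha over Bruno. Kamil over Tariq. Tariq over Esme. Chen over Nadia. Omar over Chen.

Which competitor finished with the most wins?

Esme

Win totals: Asha 4, Diego 3, Esme 8, Noor 5, Kamil 7, Tariq 2, Omar 7, Nadia 3, Bruno 3, Chen 3.
Esme leads with 8 wins (next highest: 7).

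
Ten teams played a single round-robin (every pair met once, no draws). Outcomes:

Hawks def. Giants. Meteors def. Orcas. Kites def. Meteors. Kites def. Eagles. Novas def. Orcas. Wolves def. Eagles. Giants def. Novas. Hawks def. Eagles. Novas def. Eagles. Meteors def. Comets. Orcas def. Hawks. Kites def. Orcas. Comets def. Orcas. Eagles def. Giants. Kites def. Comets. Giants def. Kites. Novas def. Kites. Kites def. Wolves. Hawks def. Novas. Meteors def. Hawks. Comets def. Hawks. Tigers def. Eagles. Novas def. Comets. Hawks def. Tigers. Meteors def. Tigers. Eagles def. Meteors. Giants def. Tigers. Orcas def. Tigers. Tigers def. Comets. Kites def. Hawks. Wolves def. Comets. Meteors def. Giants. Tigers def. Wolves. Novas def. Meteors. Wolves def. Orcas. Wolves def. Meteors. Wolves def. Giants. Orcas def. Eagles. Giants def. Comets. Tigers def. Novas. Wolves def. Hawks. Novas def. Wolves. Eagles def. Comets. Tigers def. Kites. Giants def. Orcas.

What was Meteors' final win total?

Meteors' results: beat Giants, Hawks, Tigers, Comets, Orcas; lost to Novas, Wolves, Kites, Eagles.
That is 5 wins.

5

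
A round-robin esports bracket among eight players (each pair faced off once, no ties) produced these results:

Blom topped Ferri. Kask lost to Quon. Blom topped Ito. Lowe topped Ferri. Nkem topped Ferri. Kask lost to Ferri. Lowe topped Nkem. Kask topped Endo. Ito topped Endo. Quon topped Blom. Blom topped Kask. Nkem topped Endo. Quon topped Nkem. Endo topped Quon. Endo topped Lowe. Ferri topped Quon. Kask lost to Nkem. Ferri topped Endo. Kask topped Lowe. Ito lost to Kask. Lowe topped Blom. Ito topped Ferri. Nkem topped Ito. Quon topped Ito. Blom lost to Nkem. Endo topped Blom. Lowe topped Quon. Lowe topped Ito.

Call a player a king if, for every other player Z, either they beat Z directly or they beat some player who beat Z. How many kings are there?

Endo reaches everyone (king).
Blom cannot reach Nkem in two steps.
Nkem reaches everyone (king).
Ferri reaches everyone (king).
Kask reaches everyone (king).
Lowe reaches everyone (king).
Quon reaches everyone (king).
Ito cannot reach Nkem in two steps.
Kings: Endo, Nkem, Ferri, Kask, Lowe, Quon — 6.

6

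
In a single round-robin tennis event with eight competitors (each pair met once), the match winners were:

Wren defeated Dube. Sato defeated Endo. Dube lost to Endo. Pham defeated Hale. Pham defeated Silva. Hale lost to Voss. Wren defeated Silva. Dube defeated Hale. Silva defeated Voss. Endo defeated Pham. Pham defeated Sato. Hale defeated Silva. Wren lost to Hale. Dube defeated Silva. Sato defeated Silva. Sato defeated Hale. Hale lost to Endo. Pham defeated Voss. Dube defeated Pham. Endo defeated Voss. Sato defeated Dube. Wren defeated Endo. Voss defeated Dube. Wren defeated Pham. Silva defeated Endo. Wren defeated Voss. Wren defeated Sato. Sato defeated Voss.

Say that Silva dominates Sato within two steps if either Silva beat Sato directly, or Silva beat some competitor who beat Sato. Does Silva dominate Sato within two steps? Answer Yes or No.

No

Silva did not beat Sato directly.
Silva beat Voss, Endo, but each of them lost to Sato. No two-step path.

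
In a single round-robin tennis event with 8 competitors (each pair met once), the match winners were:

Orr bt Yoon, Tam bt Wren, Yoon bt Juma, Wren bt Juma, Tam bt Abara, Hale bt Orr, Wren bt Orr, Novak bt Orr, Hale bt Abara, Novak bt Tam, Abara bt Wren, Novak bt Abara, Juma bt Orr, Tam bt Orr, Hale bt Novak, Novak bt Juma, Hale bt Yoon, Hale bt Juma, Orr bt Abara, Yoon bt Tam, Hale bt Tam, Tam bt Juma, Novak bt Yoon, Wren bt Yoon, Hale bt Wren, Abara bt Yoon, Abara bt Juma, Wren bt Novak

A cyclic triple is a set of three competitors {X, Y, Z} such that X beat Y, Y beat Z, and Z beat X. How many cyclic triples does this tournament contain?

Win totals: Orr 2, Tam 4, Hale 7, Yoon 2, Wren 4, Abara 3, Juma 1, Novak 5.
A competitor with w wins dominates both others in C(w,2) triples; summing gives 1 + 6 + 21 + 1 + 6 + 3 + 0 + 10 = 48 transitive triples.
Total triples C(8,3) = 56, so cyclic triples = 56 − 48 = 8.

8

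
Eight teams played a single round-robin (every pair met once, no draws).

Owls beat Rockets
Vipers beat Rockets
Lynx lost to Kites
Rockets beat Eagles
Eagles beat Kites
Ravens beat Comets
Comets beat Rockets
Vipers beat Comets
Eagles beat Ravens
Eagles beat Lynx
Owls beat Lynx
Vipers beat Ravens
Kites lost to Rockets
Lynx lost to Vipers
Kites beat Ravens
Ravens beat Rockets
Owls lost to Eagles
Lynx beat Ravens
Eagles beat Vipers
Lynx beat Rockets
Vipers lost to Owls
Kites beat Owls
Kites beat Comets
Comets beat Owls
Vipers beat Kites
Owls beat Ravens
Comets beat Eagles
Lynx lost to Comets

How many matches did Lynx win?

2

Lynx's results: beat Ravens, Rockets; lost to Eagles, Kites, Comets, Owls, Vipers.
That is 2 wins.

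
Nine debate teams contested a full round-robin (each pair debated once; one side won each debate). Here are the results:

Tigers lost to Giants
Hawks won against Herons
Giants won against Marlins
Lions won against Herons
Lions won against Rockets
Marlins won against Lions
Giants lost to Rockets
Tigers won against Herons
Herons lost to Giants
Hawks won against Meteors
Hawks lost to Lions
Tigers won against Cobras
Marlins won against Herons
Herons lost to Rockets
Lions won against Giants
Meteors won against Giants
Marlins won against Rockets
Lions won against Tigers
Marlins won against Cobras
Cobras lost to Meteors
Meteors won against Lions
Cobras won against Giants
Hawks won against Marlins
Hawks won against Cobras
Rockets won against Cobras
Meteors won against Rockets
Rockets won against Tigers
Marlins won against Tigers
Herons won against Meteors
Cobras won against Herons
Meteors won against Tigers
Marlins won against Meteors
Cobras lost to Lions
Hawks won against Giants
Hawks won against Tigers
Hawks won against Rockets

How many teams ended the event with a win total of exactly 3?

1

Win totals: Herons 1, Hawks 7, Giants 3, Cobras 2, Lions 6, Rockets 4, Tigers 2, Meteors 5, Marlins 6.
Exactly 3: Giants — 1 team.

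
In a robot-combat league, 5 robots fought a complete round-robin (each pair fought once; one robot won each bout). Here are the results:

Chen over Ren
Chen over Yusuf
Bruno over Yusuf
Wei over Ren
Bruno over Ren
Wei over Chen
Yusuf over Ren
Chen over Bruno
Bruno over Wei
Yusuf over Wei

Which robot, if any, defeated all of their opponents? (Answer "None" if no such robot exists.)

None

Highest win total is Chen with 3 (out of 4 possible).
Chen lost to Wei, so no robot went undefeated.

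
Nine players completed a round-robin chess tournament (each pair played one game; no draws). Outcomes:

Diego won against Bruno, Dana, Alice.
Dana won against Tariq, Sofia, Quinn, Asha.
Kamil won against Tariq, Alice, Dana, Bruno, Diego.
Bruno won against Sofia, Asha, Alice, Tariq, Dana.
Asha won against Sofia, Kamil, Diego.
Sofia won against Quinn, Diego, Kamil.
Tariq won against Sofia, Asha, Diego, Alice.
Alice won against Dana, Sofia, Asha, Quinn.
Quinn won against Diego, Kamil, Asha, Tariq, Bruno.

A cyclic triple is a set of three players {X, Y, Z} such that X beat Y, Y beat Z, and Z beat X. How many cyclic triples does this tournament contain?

27

Win totals: Tariq 4, Diego 3, Quinn 5, Kamil 5, Alice 4, Dana 4, Sofia 3, Bruno 5, Asha 3.
A player with w wins dominates both others in C(w,2) triples; summing gives 6 + 3 + 10 + 10 + 6 + 6 + 3 + 10 + 3 = 57 transitive triples.
Total triples C(9,3) = 84, so cyclic triples = 84 − 57 = 27.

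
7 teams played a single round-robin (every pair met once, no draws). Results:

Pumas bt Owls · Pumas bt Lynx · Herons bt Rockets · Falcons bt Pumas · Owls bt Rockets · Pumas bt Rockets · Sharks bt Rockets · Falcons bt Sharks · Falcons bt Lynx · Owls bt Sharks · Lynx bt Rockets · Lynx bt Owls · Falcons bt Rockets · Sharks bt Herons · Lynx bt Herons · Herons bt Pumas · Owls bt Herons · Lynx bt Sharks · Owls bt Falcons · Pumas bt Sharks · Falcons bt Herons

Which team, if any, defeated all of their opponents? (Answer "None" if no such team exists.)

None

Highest win total is Falcons with 5 (out of 6 possible).
Falcons lost to Owls, so no team went undefeated.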